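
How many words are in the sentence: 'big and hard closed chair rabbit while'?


Counting words by splitting on spaces:
  Word 1: 'big'
  Word 2: 'and'
  Word 3: 'hard'
  Word 4: 'closed'
  Word 5: 'chair'
  Word 6: 'rabbit'
  Word 7: 'while'
Total words: 7

7


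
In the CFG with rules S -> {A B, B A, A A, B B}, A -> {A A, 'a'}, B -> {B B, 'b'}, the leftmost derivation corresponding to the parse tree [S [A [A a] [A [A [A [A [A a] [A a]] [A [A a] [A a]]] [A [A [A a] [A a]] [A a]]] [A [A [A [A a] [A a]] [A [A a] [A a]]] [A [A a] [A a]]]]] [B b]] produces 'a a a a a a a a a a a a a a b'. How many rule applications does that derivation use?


Every bracketed nonterminal node [X ...] in the tree is produced by exactly one rule application.
Reading the tree off as a leftmost derivation:
  Step 1: S  =>  A B   (applied S -> A B)
  Step 2: A B  =>  A A B   (applied A -> A A)
  Step 3: A A B  =>  a A B   (applied A -> a)
  Step 4: a A B  =>  a A A B   (applied A -> A A)
  Step 5: a A A B  =>  a A A A B   (applied A -> A A)
  Step 6: a A A A B  =>  a A A A A B   (applied A -> A A)
  Step 7: a A A A A B  =>  a A A A A A B   (applied A -> A A)
  Step 8: a A A A A A B  =>  a a A A A A B   (applied A -> a)
  Step 9: a a A A A A B  =>  a a a A A A B   (applied A -> a)
  Step 10: a a a A A A B  =>  a a a A A A A B   (applied A -> A A)
  Step 11: a a a A A A A B  =>  a a a a A A A B   (applied A -> a)
  Step 12: a a a a A A A B  =>  a a a a a A A B   (applied A -> a)
  Step 13: a a a a a A A B  =>  a a a a a A A A B   (applied A -> A A)
  Step 14: a a a a a A A A B  =>  a a a a a A A A A B   (applied A -> A A)
  Step 15: a a a a a A A A A B  =>  a a a a a a A A A B   (applied A -> a)
  Step 16: a a a a a a A A A B  =>  a a a a a a a A A B   (applied A -> a)
  Step 17: a a a a a a a A A B  =>  a a a a a a a a A B   (applied A -> a)
  Step 18: a a a a a a a a A B  =>  a a a a a a a a A A B   (applied A -> A A)
  Step 19: a a a a a a a a A A B  =>  a a a a a a a a A A A B   (applied A -> A A)
  Step 20: a a a a a a a a A A A B  =>  a a a a a a a a A A A A B   (applied A -> A A)
  Step 21: a a a a a a a a A A A A B  =>  a a a a a a a a a A A A B   (applied A -> a)
  Step 22: a a a a a a a a a A A A B  =>  a a a a a a a a a a A A B   (applied A -> a)
  Step 23: a a a a a a a a a a A A B  =>  a a a a a a a a a a A A A B   (applied A -> A A)
  Step 24: a a a a a a a a a a A A A B  =>  a a a a a a a a a a a A A B   (applied A -> a)
  Step 25: a a a a a a a a a a a A A B  =>  a a a a a a a a a a a a A B   (applied A -> a)
  Step 26: a a a a a a a a a a a a A B  =>  a a a a a a a a a a a a A A B   (applied A -> A A)
  Step 27: a a a a a a a a a a a a A A B  =>  a a a a a a a a a a a a a A B   (applied A -> a)
  Step 28: a a a a a a a a a a a a a A B  =>  a a a a a a a a a a a a a a B   (applied A -> a)
  Step 29: a a a a a a a a a a a a a a B  =>  a a a a a a a a a a a a a a b   (applied B -> b)
Final yield: a a a a a a a a a a a a a a b
Total rewrite steps: 29

29


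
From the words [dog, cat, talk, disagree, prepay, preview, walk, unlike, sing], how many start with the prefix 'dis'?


Checking each word for prefix 'dis':
  'dog' -> no (count: 0)
  'cat' -> no (count: 0)
  'talk' -> no (count: 0)
  'disagree' -> YES, starts with 'dis' (count: 1)
  'prepay' -> no (count: 1)
  'preview' -> no (count: 1)
  'walk' -> no (count: 1)
  'unlike' -> no (count: 1)
  'sing' -> no (count: 1)
Total with prefix 'dis': 1

1


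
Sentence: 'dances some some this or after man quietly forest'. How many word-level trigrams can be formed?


Word trigrams from [9] words:
  Trigram 1: (dances some some)
  Trigram 2: (some some this)
  Trigram 3: (some this or)
  Trigram 4: (this or after)
  Trigram 5: (or after man)
  Trigram 6: (after man quietly)
  Trigram 7: (man quietly forest)
Total word trigrams: 9 - 2 = 7

7


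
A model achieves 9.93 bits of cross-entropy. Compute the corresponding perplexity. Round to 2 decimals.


Perplexity formula: PP = 2^H
H = 9.93
PP = 2^9.93
Decompose: 2^9.93 = 2^9 * 2^0.93
2^9 = 512, 2^0.93 ~ 1.9052760
PP ~ 512 * 1.9052760 = 975.5013120
Rounded to 2 decimals: 975.50

975.50


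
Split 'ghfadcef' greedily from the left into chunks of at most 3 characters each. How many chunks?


'ghfadcef' has 8 characters.
Chunking with max size 3:
  Chunk 1: 'ghf' (positions 0-2)
  Chunk 2: 'adc' (positions 3-5)
  Chunk 3: 'ef' (positions 6-7)
Total chunks: ceil(8 / 3) = 3

3


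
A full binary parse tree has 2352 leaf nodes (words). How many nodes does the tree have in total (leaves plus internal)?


Leaf nodes (terminals): 2352
Internal nodes = n - 1 = 2352 - 1 = 2351
Total = leaves + internal = 2352 + 2351 = 4703

4703


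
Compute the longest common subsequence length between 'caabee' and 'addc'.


DP table for LCS of 'caabee' and 'addc':
       a  d  d  c
    0  0  0  0  0
  c 0  0  0  0  1
  a 0  1  1  1  1
  a 0  1  1  1  1
  b 0  1  1  1  1
  e 0  1  1  1  1
  e 0  1  1  1  1
LCS: 'c'
LCS length = 1

1


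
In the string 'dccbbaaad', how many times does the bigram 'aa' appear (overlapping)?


Scanning 'dccbbaaad' for bigram 'aa':
  Position 0: 'dc' -> no
  Position 1: 'cc' -> no
  Position 2: 'cb' -> no
  Position 3: 'bb' -> no
  Position 4: 'ba' -> no
  Position 5: 'aa' -> MATCH
  Position 6: 'aa' -> MATCH
  Position 7: 'ad' -> no
Total matches: 2

2


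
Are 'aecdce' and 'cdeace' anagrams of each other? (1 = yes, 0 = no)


Sort characters of 'aecdce': 'accdee'
Sort characters of 'cdeace': 'accdee'
Sorted forms match -> they ARE anagrams
Result: 1

1


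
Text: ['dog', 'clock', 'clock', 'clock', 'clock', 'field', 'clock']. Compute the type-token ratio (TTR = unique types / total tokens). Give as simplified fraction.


Tokens: 7
Unique types: ('clock', 'dog', 'field') = 3
TTR = 3/7
Already in lowest terms.

3/7


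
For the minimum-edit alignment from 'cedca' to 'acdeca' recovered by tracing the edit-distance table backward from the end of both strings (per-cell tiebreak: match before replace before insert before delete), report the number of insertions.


Edit distance = 3. Backtracking from cell (5, 6) with preference match > replace > insert > delete,
then listing the resulting alignment 'cedca' -> 'acdeca' left to right:
  Step 1: insert 'a' [insertion #1]
  Step 2: keep 'c'
  Step 3: replace e->d
  Step 4: replace d->e
  Step 5: keep 'c'
  Step 6: keep 'a'
Total insertions: 1

1


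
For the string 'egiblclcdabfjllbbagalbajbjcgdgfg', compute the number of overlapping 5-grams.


String 'egiblclcdabfjllbbagalbajbjcgdgfg' has length L = 32.
Number of overlapping n-grams = L - n + 1
Substituting: 32 - 5 + 1 = 28

28


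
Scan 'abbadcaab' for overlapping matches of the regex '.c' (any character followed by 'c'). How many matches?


Pattern: .c means any character followed by 'c'.
Scanning 'abbadcaab' position-by-position:
  Pos 0: window 'ab' -> no
  Pos 1: window 'bb' -> no
  Pos 2: window 'ba' -> no
  Pos 3: window 'ad' -> no
  Pos 4: window 'dc' -> MATCH
  Pos 5: window 'ca' -> no
  Pos 6: window 'aa' -> no
  Pos 7: window 'ab' -> no
  Pos 8: window 'b' -> no
Total matches: 1

1


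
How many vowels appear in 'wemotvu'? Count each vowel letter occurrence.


Scanning each character of 'wemotvu':
  Position 1: 'w' -> consonant (running count: 0)
  Position 2: 'e' -> vowel (running count: 1)
  Position 3: 'm' -> consonant (running count: 1)
  Position 4: 'o' -> vowel (running count: 2)
  Position 5: 't' -> consonant (running count: 2)
  Position 6: 'v' -> consonant (running count: 2)
  Position 7: 'u' -> vowel (running count: 3)
Total vowels: 3

3


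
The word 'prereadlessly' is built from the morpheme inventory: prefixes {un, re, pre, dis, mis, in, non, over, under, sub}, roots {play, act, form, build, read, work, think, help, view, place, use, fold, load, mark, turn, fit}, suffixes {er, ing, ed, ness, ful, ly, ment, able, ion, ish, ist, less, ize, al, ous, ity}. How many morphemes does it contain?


Segmenting 'prereadlessly' against the inventory:
  'pre' -> prefix (morpheme 1)
  'read' -> root (morpheme 2)
  'less' -> suffix (morpheme 3)
  'ly' -> suffix (morpheme 4)
Total morphemes: 4

4


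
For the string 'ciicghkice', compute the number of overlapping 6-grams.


String 'ciicghkice' has length L = 10.
Number of overlapping n-grams = L - n + 1
Substituting: 10 - 6 + 1 = 5

5


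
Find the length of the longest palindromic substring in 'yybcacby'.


Scanning 'yybcacby' for palindromic substrings.
Substring at positions 1-7: 'ybcacby'.
Check: reverse('ybcacby') = 'ybcacby' -> palindrome confirmed.
Neighbouring characters ('y' / '-') break symmetry, so it cannot extend further.
No longer palindromic substring exists; longest length = 7

7


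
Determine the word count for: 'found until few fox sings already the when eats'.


Counting words by splitting on spaces:
  Word 1: 'found'
  Word 2: 'until'
  Word 3: 'few'
  Word 4: 'fox'
  Word 5: 'sings'
  Word 6: 'already'
  Word 7: 'the'
  Word 8: 'when'
  Word 9: 'eats'
Total words: 9

9


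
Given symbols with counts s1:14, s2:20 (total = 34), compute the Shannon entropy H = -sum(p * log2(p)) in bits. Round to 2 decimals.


Computing entropy H = -sum(p_i * log2(p_i)):
  s1: p = 14/34 = 0.4118, -p*log2(p) = 0.5271
  s2: p = 20/34 = 0.5882, -p*log2(p) = 0.4503
H = sum of terms = 0.9774
Rounded to 2 decimals: 0.98

0.98


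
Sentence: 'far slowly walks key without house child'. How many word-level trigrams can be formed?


Word trigrams from [7] words:
  Trigram 1: (far slowly walks)
  Trigram 2: (slowly walks key)
  Trigram 3: (walks key without)
  Trigram 4: (key without house)
  Trigram 5: (without house child)
Total word trigrams: 7 - 2 = 5

5


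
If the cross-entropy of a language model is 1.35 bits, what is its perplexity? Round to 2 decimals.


Perplexity formula: PP = 2^H
H = 1.35
PP = 2^1.35
Decompose: 2^1.35 = 2^1 * 2^0.35
2^1 = 2, 2^0.35 ~ 1.2745606
PP ~ 2 * 1.2745606 = 2.5491212
Rounded to 2 decimals: 2.55

2.55


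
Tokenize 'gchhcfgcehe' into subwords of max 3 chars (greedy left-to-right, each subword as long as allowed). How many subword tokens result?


'gchhcfgcehe' has 11 characters.
Chunking with max size 3:
  Chunk 1: 'gch' (positions 0-2)
  Chunk 2: 'hcf' (positions 3-5)
  Chunk 3: 'gce' (positions 6-8)
  Chunk 4: 'he' (positions 9-10)
Total chunks: ceil(11 / 3) = 4

4


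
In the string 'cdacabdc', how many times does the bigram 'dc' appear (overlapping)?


Scanning 'cdacabdc' for bigram 'dc':
  Position 0: 'cd' -> no
  Position 1: 'da' -> no
  Position 2: 'ac' -> no
  Position 3: 'ca' -> no
  Position 4: 'ab' -> no
  Position 5: 'bd' -> no
  Position 6: 'dc' -> MATCH
Total matches: 1

1


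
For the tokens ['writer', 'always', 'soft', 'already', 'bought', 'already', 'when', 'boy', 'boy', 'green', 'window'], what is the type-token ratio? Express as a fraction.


Tokens: 11
Unique types: ('already', 'always', 'bought', 'boy', 'green', 'soft', 'when', 'window', 'writer') = 9
TTR = 9/11
Already in lowest terms.

9/11


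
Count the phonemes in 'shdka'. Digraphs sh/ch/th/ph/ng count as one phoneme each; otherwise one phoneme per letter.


Parsing 'shdka' greedily, digraphs first:
  'sh' -> digraph (1 consonant phoneme) (phonemes so far: 1)
  'd' -> consonant phoneme (phonemes so far: 2)
  'k' -> consonant phoneme (phonemes so far: 3)
  'a' -> vowel phoneme (phonemes so far: 4)
Total phonemes: 4

4


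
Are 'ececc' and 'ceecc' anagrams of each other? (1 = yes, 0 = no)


Sort characters of 'ececc': 'cccee'
Sort characters of 'ceecc': 'cccee'
Sorted forms match -> they ARE anagrams
Result: 1

1


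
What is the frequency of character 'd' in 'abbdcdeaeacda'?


Scanning 'abbdcdeaeacda' for 'd':
  Position 3: 'd' -> MATCH (count: 1)
  Position 5: 'd' -> MATCH (count: 2)
  Position 11: 'd' -> MATCH (count: 3)
Total occurrences of 'd': 3

3


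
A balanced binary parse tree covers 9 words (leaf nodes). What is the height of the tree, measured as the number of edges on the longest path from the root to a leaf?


In a balanced binary tree with n leaves the deepest leaf is ceil(log2(n)) edges below the root.
log2(9) = 3.1699
ceil(3.1699) = 4
height (edges) = 4

4


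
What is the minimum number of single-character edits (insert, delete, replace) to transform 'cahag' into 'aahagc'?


Building DP table for s1='cahag' (len 5) and s2='aahagc' (len 6):
       a  a  h  a  g  c
    0  1  2  3  4  5  6
  c 1  1  2  3  4  5  5
  a 2  1  1  2  3  4  5
  h 3  2  2  1  2  3  4
  a 4  3  2  2  1  2  3
  g 5  4  3  3  2  1  2
Edit distance = dp[5][6] = 2

2


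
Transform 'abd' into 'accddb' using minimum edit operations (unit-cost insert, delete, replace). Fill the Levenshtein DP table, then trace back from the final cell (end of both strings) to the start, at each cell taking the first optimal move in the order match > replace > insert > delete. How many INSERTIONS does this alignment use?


Edit distance = 4. Backtracking from cell (3, 6) with preference match > replace > insert > delete,
then listing the resulting alignment 'abd' -> 'accddb' left to right:
  Step 1: keep 'a'
  Step 2: insert 'c' [insertion #1]
  Step 3: insert 'c' [insertion #2]
  Step 4: replace b->d
  Step 5: keep 'd'
  Step 6: insert 'b' [insertion #3]
Total insertions: 3

3


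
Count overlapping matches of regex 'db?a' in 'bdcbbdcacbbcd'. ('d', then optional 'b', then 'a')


Pattern: db?a means 'd', then optional 'b', then 'a'.
Scanning 'bdcbbdcacbbcd' position-by-position:
  Pos 0: window 'bdc' -> no
  Pos 1: window 'dcb' -> no
  Pos 2: window 'cbb' -> no
  Pos 3: window 'bbd' -> no
  Pos 4: window 'bdc' -> no
  Pos 5: window 'dca' -> no
  Pos 6: window 'cac' -> no
  Pos 7: window 'acb' -> no
  Pos 8: window 'cbb' -> no
  Pos 9: window 'bbc' -> no
  Pos 10: window 'bcd' -> no
  Pos 11: window 'cd' -> no
  Pos 12: window 'd' -> no
Total matches: 0

0


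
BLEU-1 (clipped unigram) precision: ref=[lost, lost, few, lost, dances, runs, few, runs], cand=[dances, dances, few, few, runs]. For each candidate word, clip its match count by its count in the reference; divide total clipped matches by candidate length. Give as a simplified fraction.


Reference word counts: {'dances': 1, 'few': 2, 'lost': 3, 'runs': 2}
Checking each candidate word (with clipping):
  'dances' -> in reference (ref count 1, used 1/1) -> match (matches: 1)
  'dances' -> ref count 1 already used up (1/1) -> clipped, no match (matches: 1)
  'few' -> in reference (ref count 2, used 1/2) -> match (matches: 2)
  'few' -> in reference (ref count 2, used 2/2) -> match (matches: 3)
  'runs' -> in reference (ref count 2, used 1/2) -> match (matches: 4)
Clipped matches: 4, Candidate length: 5
Precision = 4/5

4/5


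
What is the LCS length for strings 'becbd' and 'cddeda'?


DP table for LCS of 'becbd' and 'cddeda':
       c  d  d  e  d  a
    0  0  0  0  0  0  0
  b 0  0  0  0  0  0  0
  e 0  0  0  0  1  1  1
  c 0  1  1  1  1  1  1
  b 0  1  1  1  1  1  1
  d 0  1  2  2  2  2  2
LCS: 'ed'
LCS length = 2

2


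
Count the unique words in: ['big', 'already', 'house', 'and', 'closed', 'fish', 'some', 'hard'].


Listing all tokens and tracking unique types:
  Token 1: 'big' -> NEW (unique so far: 1)
  Token 2: 'already' -> NEW (unique so far: 2)
  Token 3: 'house' -> NEW (unique so far: 3)
  Token 4: 'and' -> NEW (unique so far: 4)
  Token 5: 'closed' -> NEW (unique so far: 5)
  Token 6: 'fish' -> NEW (unique so far: 6)
  Token 7: 'some' -> NEW (unique so far: 7)
  Token 8: 'hard' -> NEW (unique so far: 8)
Unique types: ('already', 'and', 'big', 'closed', 'fish', 'hard', 'house', 'some')
Vocabulary size: 8

8


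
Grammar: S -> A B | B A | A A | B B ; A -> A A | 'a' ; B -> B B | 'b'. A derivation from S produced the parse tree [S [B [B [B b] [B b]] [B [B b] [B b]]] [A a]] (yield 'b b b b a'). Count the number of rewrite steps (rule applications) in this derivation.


Every bracketed nonterminal node [X ...] in the tree is produced by exactly one rule application.
Reading the tree off as a leftmost derivation:
  Step 1: S  =>  B A   (applied S -> B A)
  Step 2: B A  =>  B B A   (applied B -> B B)
  Step 3: B B A  =>  B B B A   (applied B -> B B)
  Step 4: B B B A  =>  b B B A   (applied B -> b)
  Step 5: b B B A  =>  b b B A   (applied B -> b)
  Step 6: b b B A  =>  b b B B A   (applied B -> B B)
  Step 7: b b B B A  =>  b b b B A   (applied B -> b)
  Step 8: b b b B A  =>  b b b b A   (applied B -> b)
  Step 9: b b b b A  =>  b b b b a   (applied A -> a)
Final yield: b b b b a
Total rewrite steps: 9

9


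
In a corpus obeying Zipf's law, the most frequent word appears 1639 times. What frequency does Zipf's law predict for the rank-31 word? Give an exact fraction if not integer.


Zipf's law: freq(rank) = f1 / rank
f1 = 1639, rank = 31
freq = 1639 / 31
GCD(1639, 31) = 1
Simplified: 1639/31

1639/31


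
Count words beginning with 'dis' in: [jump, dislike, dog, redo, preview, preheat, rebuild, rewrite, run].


Checking each word for prefix 'dis':
  'jump' -> no (count: 0)
  'dislike' -> YES, starts with 'dis' (count: 1)
  'dog' -> no (count: 1)
  'redo' -> no (count: 1)
  'preview' -> no (count: 1)
  'preheat' -> no (count: 1)
  'rebuild' -> no (count: 1)
  'rewrite' -> no (count: 1)
  'run' -> no (count: 1)
Total with prefix 'dis': 1

1


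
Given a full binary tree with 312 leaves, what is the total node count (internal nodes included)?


Leaf nodes (terminals): 312
Internal nodes = n - 1 = 312 - 1 = 311
Total = leaves + internal = 312 + 311 = 623

623


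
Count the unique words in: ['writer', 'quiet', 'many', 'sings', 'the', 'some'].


Listing all tokens and tracking unique types:
  Token 1: 'writer' -> NEW (unique so far: 1)
  Token 2: 'quiet' -> NEW (unique so far: 2)
  Token 3: 'many' -> NEW (unique so far: 3)
  Token 4: 'sings' -> NEW (unique so far: 4)
  Token 5: 'the' -> NEW (unique so far: 5)
  Token 6: 'some' -> NEW (unique so far: 6)
Unique types: ('many', 'quiet', 'sings', 'some', 'the', 'writer')
Vocabulary size: 6

6


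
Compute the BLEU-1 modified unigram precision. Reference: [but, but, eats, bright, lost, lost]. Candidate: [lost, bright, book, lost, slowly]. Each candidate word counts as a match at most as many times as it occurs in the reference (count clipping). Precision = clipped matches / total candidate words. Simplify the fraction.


Reference word counts: {'bright': 1, 'but': 2, 'eats': 1, 'lost': 2}
Checking each candidate word (with clipping):
  'lost' -> in reference (ref count 2, used 1/2) -> match (matches: 1)
  'bright' -> in reference (ref count 1, used 1/1) -> match (matches: 2)
  'book' -> not in reference -> no match (matches: 2)
  'lost' -> in reference (ref count 2, used 2/2) -> match (matches: 3)
  'slowly' -> not in reference -> no match (matches: 3)
Clipped matches: 3, Candidate length: 5
Precision = 3/5

3/5


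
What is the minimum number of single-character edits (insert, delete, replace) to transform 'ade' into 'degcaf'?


Building DP table for s1='ade' (len 3) and s2='degcaf' (len 6):
       d  e  g  c  a  f
    0  1  2  3  4  5  6
  a 1  1  2  3  4  4  5
  d 2  1  2  3  4  5  5
  e 3  2  1  2  3  4  5
Edit distance = dp[3][6] = 5

5


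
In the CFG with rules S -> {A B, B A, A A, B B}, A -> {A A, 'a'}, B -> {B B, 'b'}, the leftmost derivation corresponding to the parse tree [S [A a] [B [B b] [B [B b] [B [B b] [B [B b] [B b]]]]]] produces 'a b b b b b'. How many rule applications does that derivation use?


Every bracketed nonterminal node [X ...] in the tree is produced by exactly one rule application.
Reading the tree off as a leftmost derivation:
  Step 1: S  =>  A B   (applied S -> A B)
  Step 2: A B  =>  a B   (applied A -> a)
  Step 3: a B  =>  a B B   (applied B -> B B)
  Step 4: a B B  =>  a b B   (applied B -> b)
  Step 5: a b B  =>  a b B B   (applied B -> B B)
  Step 6: a b B B  =>  a b b B   (applied B -> b)
  Step 7: a b b B  =>  a b b B B   (applied B -> B B)
  Step 8: a b b B B  =>  a b b b B   (applied B -> b)
  Step 9: a b b b B  =>  a b b b B B   (applied B -> B B)
  Step 10: a b b b B B  =>  a b b b b B   (applied B -> b)
  Step 11: a b b b b B  =>  a b b b b b   (applied B -> b)
Final yield: a b b b b b
Total rewrite steps: 11

11


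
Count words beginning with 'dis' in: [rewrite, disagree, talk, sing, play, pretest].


Checking each word for prefix 'dis':
  'rewrite' -> no (count: 0)
  'disagree' -> YES, starts with 'dis' (count: 1)
  'talk' -> no (count: 1)
  'sing' -> no (count: 1)
  'play' -> no (count: 1)
  'pretest' -> no (count: 1)
Total with prefix 'dis': 1

1


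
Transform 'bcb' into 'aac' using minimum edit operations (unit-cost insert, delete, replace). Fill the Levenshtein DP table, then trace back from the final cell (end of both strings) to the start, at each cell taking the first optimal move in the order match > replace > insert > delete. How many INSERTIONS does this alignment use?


Edit distance = 3. Backtracking from cell (3, 3) with preference match > replace > insert > delete,
then listing the resulting alignment 'bcb' -> 'aac' left to right:
  Step 1: replace b->a
  Step 2: replace c->a
  Step 3: replace b->c
Total insertions: 0

0


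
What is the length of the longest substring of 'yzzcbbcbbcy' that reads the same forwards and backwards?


Scanning 'yzzcbbcbbcy' for palindromic substrings.
Substring at positions 3-9: 'cbbcbbc'.
Check: reverse('cbbcbbc') = 'cbbcbbc' -> palindrome confirmed.
Neighbouring characters ('z' / 'y') break symmetry, so it cannot extend further.
No longer palindromic substring exists; longest length = 7

7


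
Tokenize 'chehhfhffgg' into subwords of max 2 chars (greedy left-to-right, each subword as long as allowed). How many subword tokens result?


'chehhfhffgg' has 11 characters.
Chunking with max size 2:
  Chunk 1: 'ch' (positions 0-1)
  Chunk 2: 'eh' (positions 2-3)
  Chunk 3: 'hf' (positions 4-5)
  Chunk 4: 'hf' (positions 6-7)
  Chunk 5: 'fg' (positions 8-9)
  Chunk 6: 'g' (positions 10-10)
Total chunks: ceil(11 / 2) = 6

6


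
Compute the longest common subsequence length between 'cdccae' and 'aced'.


DP table for LCS of 'cdccae' and 'aced':
       a  c  e  d
    0  0  0  0  0
  c 0  0  1  1  1
  d 0  0  1  1  2
  c 0  0  1  1  2
  c 0  0  1  1  2
  a 0  1  1  1  2
  e 0  1  1  2  2
LCS: 'cd'
LCS length = 2

2


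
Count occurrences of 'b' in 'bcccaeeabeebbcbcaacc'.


Scanning 'bcccaeeabeebbcbcaacc' for 'b':
  Position 0: 'b' -> MATCH (count: 1)
  Position 8: 'b' -> MATCH (count: 2)
  Position 11: 'b' -> MATCH (count: 3)
  Position 12: 'b' -> MATCH (count: 4)
  Position 14: 'b' -> MATCH (count: 5)
Total occurrences of 'b': 5

5


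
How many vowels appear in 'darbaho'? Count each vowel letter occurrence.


Scanning each character of 'darbaho':
  Position 1: 'd' -> consonant (running count: 0)
  Position 2: 'a' -> vowel (running count: 1)
  Position 3: 'r' -> consonant (running count: 1)
  Position 4: 'b' -> consonant (running count: 1)
  Position 5: 'a' -> vowel (running count: 2)
  Position 6: 'h' -> consonant (running count: 2)
  Position 7: 'o' -> vowel (running count: 3)
Total vowels: 3

3


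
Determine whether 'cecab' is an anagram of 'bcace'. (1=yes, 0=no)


Sort characters of 'cecab': 'abcce'
Sort characters of 'bcace': 'abcce'
Sorted forms match -> they ARE anagrams
Result: 1

1


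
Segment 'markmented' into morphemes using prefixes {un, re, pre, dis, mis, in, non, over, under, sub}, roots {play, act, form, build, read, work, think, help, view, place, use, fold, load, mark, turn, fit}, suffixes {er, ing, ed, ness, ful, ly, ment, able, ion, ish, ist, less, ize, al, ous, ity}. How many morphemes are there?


Segmenting 'markmented' against the inventory:
  'mark' -> root (morpheme 1)
  'ment' -> suffix (morpheme 2)
  'ed' -> suffix (morpheme 3)
Total morphemes: 3

3


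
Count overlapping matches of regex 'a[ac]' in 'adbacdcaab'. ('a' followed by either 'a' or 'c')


Pattern: a[ac] means 'a' followed by either 'a' or 'c'.
Scanning 'adbacdcaab' position-by-position:
  Pos 0: window 'ad' -> no
  Pos 1: window 'db' -> no
  Pos 2: window 'ba' -> no
  Pos 3: window 'ac' -> MATCH
  Pos 4: window 'cd' -> no
  Pos 5: window 'dc' -> no
  Pos 6: window 'ca' -> no
  Pos 7: window 'aa' -> MATCH
  Pos 8: window 'ab' -> no
  Pos 9: window 'b' -> no
Total matches: 2

2


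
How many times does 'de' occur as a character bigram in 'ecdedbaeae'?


Scanning 'ecdedbaeae' for bigram 'de':
  Position 0: 'ec' -> no
  Position 1: 'cd' -> no
  Position 2: 'de' -> MATCH
  Position 3: 'ed' -> no
  Position 4: 'db' -> no
  Position 5: 'ba' -> no
  Position 6: 'ae' -> no
  Position 7: 'ea' -> no
  Position 8: 'ae' -> no
Total matches: 1

1


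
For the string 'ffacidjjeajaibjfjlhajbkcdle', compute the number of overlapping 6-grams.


String 'ffacidjjeajaibjfjlhajbkcdle' has length L = 27.
Number of overlapping n-grams = L - n + 1
Substituting: 27 - 6 + 1 = 22

22


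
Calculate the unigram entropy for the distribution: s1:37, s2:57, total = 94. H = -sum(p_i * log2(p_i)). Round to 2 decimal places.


Computing entropy H = -sum(p_i * log2(p_i)):
  s1: p = 37/94 = 0.3936, -p*log2(p) = 0.5295
  s2: p = 57/94 = 0.6064, -p*log2(p) = 0.4376
H = sum of terms = 0.9671
Rounded to 2 decimals: 0.97

0.97


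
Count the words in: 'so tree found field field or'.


Counting words by splitting on spaces:
  Word 1: 'so'
  Word 2: 'tree'
  Word 3: 'found'
  Word 4: 'field'
  Word 5: 'field'
  Word 6: 'or'
Total words: 6

6


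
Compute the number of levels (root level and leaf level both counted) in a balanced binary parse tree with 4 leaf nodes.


In a balanced binary tree with n leaves the deepest leaf is ceil(log2(n)) edges below the root,
so counting node levels inclusive of root and leaves gives ceil(log2(n)) + 1 levels.
log2(4) = 2.0000
ceil(2.0000) = 2
levels = 2 + 1 = 3

3


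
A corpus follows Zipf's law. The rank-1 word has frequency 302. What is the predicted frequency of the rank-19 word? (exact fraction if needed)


Zipf's law: freq(rank) = f1 / rank
f1 = 302, rank = 19
freq = 302 / 19
GCD(302, 19) = 1
Simplified: 302/19

302/19


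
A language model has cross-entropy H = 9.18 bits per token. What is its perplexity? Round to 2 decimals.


Perplexity formula: PP = 2^H
H = 9.18
PP = 2^9.18
Decompose: 2^9.18 = 2^9 * 2^0.18
2^9 = 512, 2^0.18 ~ 1.1328839
PP ~ 512 * 1.1328839 = 580.0365568
Rounded to 2 decimals: 580.04

580.04


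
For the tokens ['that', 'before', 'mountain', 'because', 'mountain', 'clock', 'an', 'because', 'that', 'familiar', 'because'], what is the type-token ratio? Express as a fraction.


Tokens: 11
Unique types: ('an', 'because', 'before', 'clock', 'familiar', 'mountain', 'that') = 7
TTR = 7/11
Already in lowest terms.

7/11


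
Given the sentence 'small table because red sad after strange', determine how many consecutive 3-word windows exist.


Word trigrams from [7] words:
  Trigram 1: (small table because)
  Trigram 2: (table because red)
  Trigram 3: (because red sad)
  Trigram 4: (red sad after)
  Trigram 5: (sad after strange)
Total word trigrams: 7 - 2 = 5

5


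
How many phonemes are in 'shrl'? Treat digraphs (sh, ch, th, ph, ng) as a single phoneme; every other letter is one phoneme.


Parsing 'shrl' greedily, digraphs first:
  'sh' -> digraph (1 consonant phoneme) (phonemes so far: 1)
  'r' -> consonant phoneme (phonemes so far: 2)
  'l' -> consonant phoneme (phonemes so far: 3)
Total phonemes: 3

3


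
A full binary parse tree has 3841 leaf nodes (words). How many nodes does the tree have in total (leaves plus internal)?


Leaf nodes (terminals): 3841
Internal nodes = n - 1 = 3841 - 1 = 3840
Total = leaves + internal = 3841 + 3840 = 7681

7681


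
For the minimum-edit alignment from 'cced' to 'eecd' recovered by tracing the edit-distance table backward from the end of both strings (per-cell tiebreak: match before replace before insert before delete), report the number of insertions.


Edit distance = 3. Backtracking from cell (4, 4) with preference match > replace > insert > delete,
then listing the resulting alignment 'cced' -> 'eecd' left to right:
  Step 1: replace c->e
  Step 2: replace c->e
  Step 3: replace e->c
  Step 4: keep 'd'
Total insertions: 0

0


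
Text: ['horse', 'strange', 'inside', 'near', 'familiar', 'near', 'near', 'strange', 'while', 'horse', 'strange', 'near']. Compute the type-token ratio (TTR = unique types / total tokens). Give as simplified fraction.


Tokens: 12
Unique types: ('familiar', 'horse', 'inside', 'near', 'strange', 'while') = 6
TTR = 6/12
Simplify: divide both by 6 -> 1/2
TTR = 1/2

1/2


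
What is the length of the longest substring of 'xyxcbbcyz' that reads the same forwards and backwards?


Scanning 'xyxcbbcyz' for palindromic substrings.
Substring at positions 3-6: 'cbbc'.
Check: reverse('cbbc') = 'cbbc' -> palindrome confirmed.
Neighbouring characters ('x' / 'y') break symmetry, so it cannot extend further.
No longer palindromic substring exists; longest length = 4

4


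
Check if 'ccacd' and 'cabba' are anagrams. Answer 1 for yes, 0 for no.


Sort characters of 'ccacd': 'acccd'
Sort characters of 'cabba': 'aabbc'
Sorted forms differ -> they are NOT anagrams
Result: 0

0


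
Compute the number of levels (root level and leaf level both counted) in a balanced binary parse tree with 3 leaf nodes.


In a balanced binary tree with n leaves the deepest leaf is ceil(log2(n)) edges below the root,
so counting node levels inclusive of root and leaves gives ceil(log2(n)) + 1 levels.
log2(3) = 1.5850
ceil(1.5850) = 2
levels = 2 + 1 = 3

3


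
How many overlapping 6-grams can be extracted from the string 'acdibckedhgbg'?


String 'acdibckedhgbg' has length L = 13.
Number of overlapping n-grams = L - n + 1
Substituting: 13 - 6 + 1 = 8

8


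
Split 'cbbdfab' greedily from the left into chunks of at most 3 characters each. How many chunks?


'cbbdfab' has 7 characters.
Chunking with max size 3:
  Chunk 1: 'cbb' (positions 0-2)
  Chunk 2: 'dfa' (positions 3-5)
  Chunk 3: 'b' (positions 6-6)
Total chunks: ceil(7 / 3) = 3

3


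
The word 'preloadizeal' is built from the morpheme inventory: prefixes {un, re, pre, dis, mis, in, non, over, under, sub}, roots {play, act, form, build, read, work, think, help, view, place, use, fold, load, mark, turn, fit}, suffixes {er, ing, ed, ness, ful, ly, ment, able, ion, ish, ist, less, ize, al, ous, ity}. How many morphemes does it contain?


Segmenting 'preloadizeal' against the inventory:
  'pre' -> prefix (morpheme 1)
  'load' -> root (morpheme 2)
  'ize' -> suffix (morpheme 3)
  'al' -> suffix (morpheme 4)
Total morphemes: 4

4


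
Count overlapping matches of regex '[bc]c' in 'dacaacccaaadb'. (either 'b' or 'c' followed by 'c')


Pattern: [bc]c means either 'b' or 'c' followed by 'c'.
Scanning 'dacaacccaaadb' position-by-position:
  Pos 0: window 'da' -> no
  Pos 1: window 'ac' -> no
  Pos 2: window 'ca' -> no
  Pos 3: window 'aa' -> no
  Pos 4: window 'ac' -> no
  Pos 5: window 'cc' -> MATCH
  Pos 6: window 'cc' -> MATCH
  Pos 7: window 'ca' -> no
  Pos 8: window 'aa' -> no
  Pos 9: window 'aa' -> no
  Pos 10: window 'ad' -> no
  Pos 11: window 'db' -> no
  Pos 12: window 'b' -> no
Total matches: 2

2


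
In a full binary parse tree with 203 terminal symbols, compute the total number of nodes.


Leaf nodes (terminals): 203
Internal nodes = n - 1 = 203 - 1 = 202
Total = leaves + internal = 203 + 202 = 405

405


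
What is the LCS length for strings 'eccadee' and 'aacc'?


DP table for LCS of 'eccadee' and 'aacc':
       a  a  c  c
    0  0  0  0  0
  e 0  0  0  0  0
  c 0  0  0  1  1
  c 0  0  0  1  2
  a 0  1  1  1  2
  d 0  1  1  1  2
  e 0  1  1  1  2
  e 0  1  1  1  2
LCS: 'cc'
LCS length = 2

2


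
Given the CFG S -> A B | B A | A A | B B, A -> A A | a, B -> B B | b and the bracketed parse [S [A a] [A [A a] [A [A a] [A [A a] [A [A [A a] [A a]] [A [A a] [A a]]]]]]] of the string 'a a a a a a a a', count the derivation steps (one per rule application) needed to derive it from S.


Every bracketed nonterminal node [X ...] in the tree is produced by exactly one rule application.
Reading the tree off as a leftmost derivation:
  Step 1: S  =>  A A   (applied S -> A A)
  Step 2: A A  =>  a A   (applied A -> a)
  Step 3: a A  =>  a A A   (applied A -> A A)
  Step 4: a A A  =>  a a A   (applied A -> a)
  Step 5: a a A  =>  a a A A   (applied A -> A A)
  Step 6: a a A A  =>  a a a A   (applied A -> a)
  Step 7: a a a A  =>  a a a A A   (applied A -> A A)
  Step 8: a a a A A  =>  a a a a A   (applied A -> a)
  Step 9: a a a a A  =>  a a a a A A   (applied A -> A A)
  Step 10: a a a a A A  =>  a a a a A A A   (applied A -> A A)
  Step 11: a a a a A A A  =>  a a a a a A A   (applied A -> a)
  Step 12: a a a a a A A  =>  a a a a a a A   (applied A -> a)
  Step 13: a a a a a a A  =>  a a a a a a A A   (applied A -> A A)
  Step 14: a a a a a a A A  =>  a a a a a a a A   (applied A -> a)
  Step 15: a a a a a a a A  =>  a a a a a a a a   (applied A -> a)
Final yield: a a a a a a a a
Total rewrite steps: 15

15


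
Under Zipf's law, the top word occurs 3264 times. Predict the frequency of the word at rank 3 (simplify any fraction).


Zipf's law: freq(rank) = f1 / rank
f1 = 3264, rank = 3
freq = 3264 / 3
= 1088

1088


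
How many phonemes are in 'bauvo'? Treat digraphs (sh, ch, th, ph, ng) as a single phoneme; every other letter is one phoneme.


Parsing 'bauvo' greedily, digraphs first:
  'b' -> consonant phoneme (phonemes so far: 1)
  'a' -> vowel phoneme (phonemes so far: 2)
  'u' -> vowel phoneme (phonemes so far: 3)
  'v' -> consonant phoneme (phonemes so far: 4)
  'o' -> vowel phoneme (phonemes so far: 5)
Total phonemes: 5

5


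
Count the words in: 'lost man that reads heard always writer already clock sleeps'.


Counting words by splitting on spaces:
  Word 1: 'lost'
  Word 2: 'man'
  Word 3: 'that'
  Word 4: 'reads'
  Word 5: 'heard'
  Word 6: 'always'
  Word 7: 'writer'
  Word 8: 'already'
  Word 9: 'clock'
  Word 10: 'sleeps'
Total words: 10

10


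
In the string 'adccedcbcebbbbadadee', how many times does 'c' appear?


Scanning 'adccedcbcebbbbadadee' for 'c':
  Position 2: 'c' -> MATCH (count: 1)
  Position 3: 'c' -> MATCH (count: 2)
  Position 6: 'c' -> MATCH (count: 3)
  Position 8: 'c' -> MATCH (count: 4)
Total occurrences of 'c': 4

4


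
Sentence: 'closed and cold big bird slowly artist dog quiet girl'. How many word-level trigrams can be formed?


Word trigrams from [10] words:
  Trigram 1: (closed and cold)
  Trigram 2: (and cold big)
  Trigram 3: (cold big bird)
  Trigram 4: (big bird slowly)
  Trigram 5: (bird slowly artist)
  Trigram 6: (slowly artist dog)
  Trigram 7: (artist dog quiet)
  Trigram 8: (dog quiet girl)
Total word trigrams: 10 - 2 = 8

8


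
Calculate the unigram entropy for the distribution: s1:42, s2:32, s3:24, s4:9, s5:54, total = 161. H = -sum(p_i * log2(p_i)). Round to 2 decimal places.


Computing entropy H = -sum(p_i * log2(p_i)):
  s1: p = 42/161 = 0.2609, -p*log2(p) = 0.5057
  s2: p = 32/161 = 0.1988, -p*log2(p) = 0.4633
  s3: p = 24/161 = 0.1491, -p*log2(p) = 0.4093
  s4: p = 9/161 = 0.0559, -p*log2(p) = 0.2326
  s5: p = 54/161 = 0.3354, -p*log2(p) = 0.5286
H = sum of terms = 2.1395
Rounded to 2 decimals: 2.14

2.14


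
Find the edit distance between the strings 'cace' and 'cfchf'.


Building DP table for s1='cace' (len 4) and s2='cfchf' (len 5):
       c  f  c  h  f
    0  1  2  3  4  5
  c 1  0  1  2  3  4
  a 2  1  1  2  3  4
  c 3  2  2  1  2  3
  e 4  3  3  2  2  3
Edit distance = dp[4][5] = 3

3


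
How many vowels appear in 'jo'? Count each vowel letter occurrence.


Scanning each character of 'jo':
  Position 1: 'j' -> consonant (running count: 0)
  Position 2: 'o' -> vowel (running count: 1)
Total vowels: 1

1


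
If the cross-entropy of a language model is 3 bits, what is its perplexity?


Perplexity formula: PP = 2^H
H = 3
PP = 2^3
Steps: 2^1 = 2, 2^2 = 4, 2^3 = 8
PP = 8

8


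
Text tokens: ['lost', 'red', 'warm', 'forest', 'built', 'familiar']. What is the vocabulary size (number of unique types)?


Listing all tokens and tracking unique types:
  Token 1: 'lost' -> NEW (unique so far: 1)
  Token 2: 'red' -> NEW (unique so far: 2)
  Token 3: 'warm' -> NEW (unique so far: 3)
  Token 4: 'forest' -> NEW (unique so far: 4)
  Token 5: 'built' -> NEW (unique so far: 5)
  Token 6: 'familiar' -> NEW (unique so far: 6)
Unique types: ('built', 'familiar', 'forest', 'lost', 'red', 'warm')
Vocabulary size: 6

6


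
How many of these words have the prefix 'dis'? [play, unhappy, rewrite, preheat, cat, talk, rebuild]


Checking each word for prefix 'dis':
  'play' -> no (count: 0)
  'unhappy' -> no (count: 0)
  'rewrite' -> no (count: 0)
  'preheat' -> no (count: 0)
  'cat' -> no (count: 0)
  'talk' -> no (count: 0)
  'rebuild' -> no (count: 0)
Total with prefix 'dis': 0

0


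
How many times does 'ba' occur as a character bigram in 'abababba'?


Scanning 'abababba' for bigram 'ba':
  Position 0: 'ab' -> no
  Position 1: 'ba' -> MATCH
  Position 2: 'ab' -> no
  Position 3: 'ba' -> MATCH
  Position 4: 'ab' -> no
  Position 5: 'bb' -> no
  Position 6: 'ba' -> MATCH
Total matches: 3

3


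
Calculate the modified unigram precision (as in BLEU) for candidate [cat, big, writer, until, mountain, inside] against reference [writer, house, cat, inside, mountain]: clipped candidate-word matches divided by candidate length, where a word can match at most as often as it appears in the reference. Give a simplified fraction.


Reference word counts: {'cat': 1, 'house': 1, 'inside': 1, 'mountain': 1, 'writer': 1}
Checking each candidate word (with clipping):
  'cat' -> in reference (ref count 1, used 1/1) -> match (matches: 1)
  'big' -> not in reference -> no match (matches: 1)
  'writer' -> in reference (ref count 1, used 1/1) -> match (matches: 2)
  'until' -> not in reference -> no match (matches: 2)
  'mountain' -> in reference (ref count 1, used 1/1) -> match (matches: 3)
  'inside' -> in reference (ref count 1, used 1/1) -> match (matches: 4)
Clipped matches: 4, Candidate length: 6
Precision = 4/6 = 2/3

2/3


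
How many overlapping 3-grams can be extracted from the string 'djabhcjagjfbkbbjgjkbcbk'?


String 'djabhcjagjfbkbbjgjkbcbk' has length L = 23.
Number of overlapping n-grams = L - n + 1
Substituting: 23 - 3 + 1 = 21

21


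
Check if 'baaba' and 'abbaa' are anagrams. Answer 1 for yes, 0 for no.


Sort characters of 'baaba': 'aaabb'
Sort characters of 'abbaa': 'aaabb'
Sorted forms match -> they ARE anagrams
Result: 1

1


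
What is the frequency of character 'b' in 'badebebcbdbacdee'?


Scanning 'badebebcbdbacdee' for 'b':
  Position 0: 'b' -> MATCH (count: 1)
  Position 4: 'b' -> MATCH (count: 2)
  Position 6: 'b' -> MATCH (count: 3)
  Position 8: 'b' -> MATCH (count: 4)
  Position 10: 'b' -> MATCH (count: 5)
Total occurrences of 'b': 5

5


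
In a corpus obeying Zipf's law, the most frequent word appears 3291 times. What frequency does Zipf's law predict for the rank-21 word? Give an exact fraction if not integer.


Zipf's law: freq(rank) = f1 / rank
f1 = 3291, rank = 21
freq = 3291 / 21
GCD(3291, 21) = 3
Simplified: 1097/7

1097/7


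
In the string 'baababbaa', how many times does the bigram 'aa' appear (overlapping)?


Scanning 'baababbaa' for bigram 'aa':
  Position 0: 'ba' -> no
  Position 1: 'aa' -> MATCH
  Position 2: 'ab' -> no
  Position 3: 'ba' -> no
  Position 4: 'ab' -> no
  Position 5: 'bb' -> no
  Position 6: 'ba' -> no
  Position 7: 'aa' -> MATCH
Total matches: 2

2


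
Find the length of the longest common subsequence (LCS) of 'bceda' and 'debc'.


DP table for LCS of 'bceda' and 'debc':
       d  e  b  c
    0  0  0  0  0
  b 0  0  0  1  1
  c 0  0  0  1  2
  e 0  0  1  1  2
  d 0  1  1  1  2
  a 0  1  1  1  2
LCS: 'bc'
LCS length = 2

2


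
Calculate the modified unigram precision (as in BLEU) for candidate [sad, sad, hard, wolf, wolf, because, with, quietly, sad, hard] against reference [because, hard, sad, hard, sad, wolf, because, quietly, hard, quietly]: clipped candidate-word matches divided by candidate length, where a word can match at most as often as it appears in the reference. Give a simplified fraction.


Reference word counts: {'because': 2, 'hard': 3, 'quietly': 2, 'sad': 2, 'wolf': 1}
Checking each candidate word (with clipping):
  'sad' -> in reference (ref count 2, used 1/2) -> match (matches: 1)
  'sad' -> in reference (ref count 2, used 2/2) -> match (matches: 2)
  'hard' -> in reference (ref count 3, used 1/3) -> match (matches: 3)
  'wolf' -> in reference (ref count 1, used 1/1) -> match (matches: 4)
  'wolf' -> ref count 1 already used up (1/1) -> clipped, no match (matches: 4)
  'because' -> in reference (ref count 2, used 1/2) -> match (matches: 5)
  'with' -> not in reference -> no match (matches: 5)
  'quietly' -> in reference (ref count 2, used 1/2) -> match (matches: 6)
  'sad' -> ref count 2 already used up (2/2) -> clipped, no match (matches: 6)
  'hard' -> in reference (ref count 3, used 2/3) -> match (matches: 7)
Clipped matches: 7, Candidate length: 10
Precision = 7/10

7/10
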